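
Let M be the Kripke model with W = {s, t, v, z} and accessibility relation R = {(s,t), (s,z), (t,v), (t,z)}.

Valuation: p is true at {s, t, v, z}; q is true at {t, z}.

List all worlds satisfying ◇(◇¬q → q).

s: successors {t, z}; ◇¬q → q there: t:T, z:T. ✓
t: successors {v, z}; ◇¬q → q there: v:T, z:T. ✓
v: no successors, so ◇(◇¬q → q) fails. ✗
z: no successors, so ◇(◇¬q → q) fails. ✗

{s, t}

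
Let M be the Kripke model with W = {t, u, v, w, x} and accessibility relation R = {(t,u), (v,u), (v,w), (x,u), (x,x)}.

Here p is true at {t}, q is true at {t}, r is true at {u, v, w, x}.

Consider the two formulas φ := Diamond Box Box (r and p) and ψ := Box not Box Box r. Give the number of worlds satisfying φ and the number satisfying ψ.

For Diamond Box Box (r and p):
t: successors {u}; Box Box (r and p) there: u:T. ✓
u: no successors, so Diamond Box Box (r and p) fails. ✗
v: successors {u, w}; Box Box (r and p) there: u:T, w:T. ✓
w: no successors, so Diamond Box Box (r and p) fails. ✗
x: successors {u, x}; Box Box (r and p) there: u:T, x:F. ✓
— 3 worlds.
For Box not Box Box r:
t: successors {u}; not Box Box r there: u:F. ✗
u: no successors, so Box not Box Box r holds vacuously. ✓
v: successors {u, w}; not Box Box r there: u:F, w:F. ✗
w: no successors, so Box not Box Box r holds vacuously. ✓
x: successors {u, x}; not Box Box r there: u:F, x:F. ✗
— 2 worlds.

3 and 2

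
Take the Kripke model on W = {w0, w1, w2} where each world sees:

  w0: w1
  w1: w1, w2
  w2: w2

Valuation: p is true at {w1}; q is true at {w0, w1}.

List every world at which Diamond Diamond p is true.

w0: successors {w1}; Diamond p there: w1:T. ✓
w1: successors {w1, w2}; Diamond p there: w1:T, w2:F. ✓
w2: successors {w2}; Diamond p there: w2:F. ✗

{w0, w1}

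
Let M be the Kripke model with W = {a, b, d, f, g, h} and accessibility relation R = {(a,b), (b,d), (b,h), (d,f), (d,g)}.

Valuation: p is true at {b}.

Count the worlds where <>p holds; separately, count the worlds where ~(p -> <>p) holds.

1 and 1

For <>p:
a: successors {b}; p there: b:T. ✓
b: successors {d, h}; p there: d:F, h:F. ✗
d: successors {f, g}; p there: f:F, g:F. ✗
f: no successors, so <>p fails. ✗
g: no successors, so <>p fails. ✗
h: no successors, so <>p fails. ✗
— 1 world.
For ~(p -> <>p):
a: p -> <>p is T. ✗
b: p -> <>p is F. ✓
d: p -> <>p is T. ✗
f: p -> <>p is T. ✗
g: p -> <>p is T. ✗
h: p -> <>p is T. ✗
— 1 world.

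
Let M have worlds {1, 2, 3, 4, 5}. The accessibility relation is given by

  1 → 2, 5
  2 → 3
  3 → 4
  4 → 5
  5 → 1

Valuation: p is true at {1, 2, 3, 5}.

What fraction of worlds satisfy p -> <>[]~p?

2/5

1: p is T, <>[]~p is F. ✗
2: p is T, <>[]~p is T. ✓
3: p is T, <>[]~p is F. ✗
4: p is F, <>[]~p is F. ✓
5: p is T, <>[]~p is F. ✗
That's 2 of 5 worlds, so 2/5.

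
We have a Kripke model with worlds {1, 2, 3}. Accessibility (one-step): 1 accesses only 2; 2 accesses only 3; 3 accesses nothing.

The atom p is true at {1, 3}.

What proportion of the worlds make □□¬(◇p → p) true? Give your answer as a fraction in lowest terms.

2/3

1: successors {2}; □¬(◇p → p) there: 2:F. ✗
2: successors {3}; □¬(◇p → p) there: 3:T. ✓
3: no successors, so □□¬(◇p → p) holds vacuously. ✓
That's 2 of 3 worlds, so 2/3.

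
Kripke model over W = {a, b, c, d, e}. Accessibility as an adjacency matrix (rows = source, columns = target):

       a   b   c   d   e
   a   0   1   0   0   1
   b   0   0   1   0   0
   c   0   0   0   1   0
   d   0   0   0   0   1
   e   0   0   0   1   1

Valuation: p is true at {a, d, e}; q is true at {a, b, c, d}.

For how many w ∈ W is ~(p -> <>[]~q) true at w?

2

a: p -> <>[]~q is F. ✓
b: p -> <>[]~q is T. ✗
c: p -> <>[]~q is T. ✗
d: p -> <>[]~q is F. ✓
e: p -> <>[]~q is T. ✗
Satisfying worlds: {a, d}.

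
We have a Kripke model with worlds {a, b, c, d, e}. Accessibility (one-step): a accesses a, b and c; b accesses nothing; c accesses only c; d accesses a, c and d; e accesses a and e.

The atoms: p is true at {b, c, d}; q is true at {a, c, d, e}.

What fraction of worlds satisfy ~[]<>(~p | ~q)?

a: []<>(~p | ~q) is F. ✓
b: []<>(~p | ~q) is T. ✗
c: []<>(~p | ~q) is F. ✓
d: []<>(~p | ~q) is F. ✓
e: []<>(~p | ~q) is T. ✗
That's 3 of 5 worlds, so 3/5.

3/5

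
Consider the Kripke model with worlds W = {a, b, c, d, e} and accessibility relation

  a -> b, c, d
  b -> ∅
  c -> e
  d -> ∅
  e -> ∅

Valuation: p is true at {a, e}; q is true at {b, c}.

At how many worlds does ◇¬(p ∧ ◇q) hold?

2

a: successors {b, c, d}; ¬(p ∧ ◇q) there: b:T, c:T, d:T. ✓
b: no successors, so ◇¬(p ∧ ◇q) fails. ✗
c: successors {e}; ¬(p ∧ ◇q) there: e:T. ✓
d: no successors, so ◇¬(p ∧ ◇q) fails. ✗
e: no successors, so ◇¬(p ∧ ◇q) fails. ✗
Satisfying worlds: {a, c}.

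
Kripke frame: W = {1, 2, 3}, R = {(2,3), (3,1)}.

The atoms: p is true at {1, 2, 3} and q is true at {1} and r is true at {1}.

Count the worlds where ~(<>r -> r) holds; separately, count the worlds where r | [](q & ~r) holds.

1 and 1

For ~(<>r -> r):
1: <>r -> r is T. ✗
2: <>r -> r is T. ✗
3: <>r -> r is F. ✓
— 1 world.
For r | [](q & ~r):
1: r is T, [](q & ~r) is T. ✓
2: r is F, [](q & ~r) is F. ✗
3: r is F, [](q & ~r) is F. ✗
— 1 world.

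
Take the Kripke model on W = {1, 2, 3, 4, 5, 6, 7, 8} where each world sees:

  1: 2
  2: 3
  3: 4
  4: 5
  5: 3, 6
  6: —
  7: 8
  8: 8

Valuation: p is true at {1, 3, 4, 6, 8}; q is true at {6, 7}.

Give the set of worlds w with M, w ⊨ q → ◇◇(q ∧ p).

{1, 2, 3, 4, 5, 8}

1: q is F, ◇◇(q ∧ p) is F. ✓
2: q is F, ◇◇(q ∧ p) is F. ✓
3: q is F, ◇◇(q ∧ p) is F. ✓
4: q is F, ◇◇(q ∧ p) is T. ✓
5: q is F, ◇◇(q ∧ p) is F. ✓
6: q is T, ◇◇(q ∧ p) is F. ✗
7: q is T, ◇◇(q ∧ p) is F. ✗
8: q is F, ◇◇(q ∧ p) is F. ✓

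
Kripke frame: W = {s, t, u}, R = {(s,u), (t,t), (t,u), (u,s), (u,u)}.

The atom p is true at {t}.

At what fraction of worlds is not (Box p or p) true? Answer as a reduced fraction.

s: Box p or p is F. ✓
t: Box p or p is T. ✗
u: Box p or p is F. ✓
That's 2 of 3 worlds, so 2/3.

2/3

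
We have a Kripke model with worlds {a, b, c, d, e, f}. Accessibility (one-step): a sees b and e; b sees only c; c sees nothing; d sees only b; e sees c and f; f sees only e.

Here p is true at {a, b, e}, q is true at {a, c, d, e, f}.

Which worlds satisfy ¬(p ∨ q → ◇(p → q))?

{c, d}

a: p ∨ q → ◇(p → q) is T. ✗
b: p ∨ q → ◇(p → q) is T. ✗
c: p ∨ q → ◇(p → q) is F. ✓
d: p ∨ q → ◇(p → q) is F. ✓
e: p ∨ q → ◇(p → q) is T. ✗
f: p ∨ q → ◇(p → q) is T. ✗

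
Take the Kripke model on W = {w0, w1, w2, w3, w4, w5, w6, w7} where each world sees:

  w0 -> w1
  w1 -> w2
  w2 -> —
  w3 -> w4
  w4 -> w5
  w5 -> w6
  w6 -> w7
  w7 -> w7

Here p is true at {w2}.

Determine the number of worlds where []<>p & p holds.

w0: []<>p is T, p is F. ✗
w1: []<>p is F, p is F. ✗
w2: []<>p is T, p is T. ✓
w3: []<>p is F, p is F. ✗
w4: []<>p is F, p is F. ✗
w5: []<>p is F, p is F. ✗
w6: []<>p is F, p is F. ✗
w7: []<>p is F, p is F. ✗
Satisfying worlds: {w2}.

1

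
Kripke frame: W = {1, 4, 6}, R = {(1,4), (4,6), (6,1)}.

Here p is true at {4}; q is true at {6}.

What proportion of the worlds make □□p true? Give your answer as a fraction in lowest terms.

1: successors {4}; □p there: 4:F. ✗
4: successors {6}; □p there: 6:F. ✗
6: successors {1}; □p there: 1:T. ✓
That's 1 of 3 worlds, so 1/3.

1/3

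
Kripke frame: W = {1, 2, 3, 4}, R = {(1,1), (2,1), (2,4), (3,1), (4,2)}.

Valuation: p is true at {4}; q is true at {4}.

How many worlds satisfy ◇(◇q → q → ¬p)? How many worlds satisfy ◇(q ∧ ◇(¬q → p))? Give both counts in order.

4 and 0

For ◇(◇q → q → ¬p):
1: successors {1}; ◇q → q → ¬p there: 1:T. ✓
2: successors {1, 4}; ◇q → q → ¬p there: 1:T, 4:T. ✓
3: successors {1}; ◇q → q → ¬p there: 1:T. ✓
4: successors {2}; ◇q → q → ¬p there: 2:T. ✓
— 4 worlds.
For ◇(q ∧ ◇(¬q → p)):
1: successors {1}; q ∧ ◇(¬q → p) there: 1:F. ✗
2: successors {1, 4}; q ∧ ◇(¬q → p) there: 1:F, 4:F. ✗
3: successors {1}; q ∧ ◇(¬q → p) there: 1:F. ✗
4: successors {2}; q ∧ ◇(¬q → p) there: 2:F. ✗
— 0 worlds.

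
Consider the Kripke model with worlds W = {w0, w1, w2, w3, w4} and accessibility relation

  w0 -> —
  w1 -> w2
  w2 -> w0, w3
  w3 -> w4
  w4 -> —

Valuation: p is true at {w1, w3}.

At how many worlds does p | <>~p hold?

3

w0: p is F, <>~p is F. ✗
w1: p is T, <>~p is T. ✓
w2: p is F, <>~p is T. ✓
w3: p is T, <>~p is T. ✓
w4: p is F, <>~p is F. ✗
Satisfying worlds: {w1, w2, w3}.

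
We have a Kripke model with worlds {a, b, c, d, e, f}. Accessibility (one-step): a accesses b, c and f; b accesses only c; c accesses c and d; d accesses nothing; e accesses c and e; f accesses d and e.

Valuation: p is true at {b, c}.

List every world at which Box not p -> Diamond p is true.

a: Box not p is F, Diamond p is T. ✓
b: Box not p is F, Diamond p is T. ✓
c: Box not p is F, Diamond p is T. ✓
d: Box not p is T, Diamond p is F. ✗
e: Box not p is F, Diamond p is T. ✓
f: Box not p is T, Diamond p is F. ✗

{a, b, c, e}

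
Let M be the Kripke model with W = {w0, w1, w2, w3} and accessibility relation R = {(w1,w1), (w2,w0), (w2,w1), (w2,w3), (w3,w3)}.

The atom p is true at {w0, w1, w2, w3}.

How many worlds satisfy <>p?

3

w0: no successors, so <>p fails. ✗
w1: successors {w1}; p there: w1:T. ✓
w2: successors {w0, w1, w3}; p there: w0:T, w1:T, w3:T. ✓
w3: successors {w3}; p there: w3:T. ✓
Satisfying worlds: {w1, w2, w3}.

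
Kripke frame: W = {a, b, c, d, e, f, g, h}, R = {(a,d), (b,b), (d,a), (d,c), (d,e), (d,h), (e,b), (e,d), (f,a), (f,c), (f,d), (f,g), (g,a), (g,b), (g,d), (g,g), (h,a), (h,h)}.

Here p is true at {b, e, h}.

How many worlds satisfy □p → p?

7

a: □p is F, p is F. ✓
b: □p is T, p is T. ✓
c: □p is T, p is F. ✗
d: □p is F, p is F. ✓
e: □p is F, p is T. ✓
f: □p is F, p is F. ✓
g: □p is F, p is F. ✓
h: □p is F, p is T. ✓
Satisfying worlds: {a, b, d, e, f, g, h}.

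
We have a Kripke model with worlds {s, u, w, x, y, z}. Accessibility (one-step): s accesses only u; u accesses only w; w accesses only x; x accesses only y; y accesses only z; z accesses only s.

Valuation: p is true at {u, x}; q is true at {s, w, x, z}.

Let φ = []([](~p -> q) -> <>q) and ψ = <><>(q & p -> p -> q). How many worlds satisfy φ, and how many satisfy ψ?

For []([](~p -> q) -> <>q):
s: successors {u}; [](~p -> q) -> <>q there: u:T. ✓
u: successors {w}; [](~p -> q) -> <>q there: w:T. ✓
w: successors {x}; [](~p -> q) -> <>q there: x:T. ✓
x: successors {y}; [](~p -> q) -> <>q there: y:T. ✓
y: successors {z}; [](~p -> q) -> <>q there: z:T. ✓
z: successors {s}; [](~p -> q) -> <>q there: s:F. ✗
— 5 worlds.
For <><>(q & p -> p -> q):
s: successors {u}; <>(q & p -> p -> q) there: u:T. ✓
u: successors {w}; <>(q & p -> p -> q) there: w:T. ✓
w: successors {x}; <>(q & p -> p -> q) there: x:T. ✓
x: successors {y}; <>(q & p -> p -> q) there: y:T. ✓
y: successors {z}; <>(q & p -> p -> q) there: z:T. ✓
z: successors {s}; <>(q & p -> p -> q) there: s:T. ✓
— 6 worlds.

5 and 6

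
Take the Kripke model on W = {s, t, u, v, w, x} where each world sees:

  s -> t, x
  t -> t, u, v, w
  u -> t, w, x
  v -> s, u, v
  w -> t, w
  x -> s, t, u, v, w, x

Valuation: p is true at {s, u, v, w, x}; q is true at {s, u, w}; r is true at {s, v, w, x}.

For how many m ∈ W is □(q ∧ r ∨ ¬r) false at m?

s: successors {t, x}; q ∧ r ∨ ¬r there: t:T, x:F. ✗
t: successors {t, u, v, w}; q ∧ r ∨ ¬r there: t:T, u:T, v:F, w:T. ✗
u: successors {t, w, x}; q ∧ r ∨ ¬r there: t:T, w:T, x:F. ✗
v: successors {s, u, v}; q ∧ r ∨ ¬r there: s:T, u:T, v:F. ✗
w: successors {t, w}; q ∧ r ∨ ¬r there: t:T, w:T. ✓
x: successors {s, t, u, v, w, x}; q ∧ r ∨ ¬r there: s:T, t:T, u:T, v:F, w:T, x:F. ✗
Satisfying worlds: {w}.
So □(q ∧ r ∨ ¬r) fails at the other 5 worlds.

5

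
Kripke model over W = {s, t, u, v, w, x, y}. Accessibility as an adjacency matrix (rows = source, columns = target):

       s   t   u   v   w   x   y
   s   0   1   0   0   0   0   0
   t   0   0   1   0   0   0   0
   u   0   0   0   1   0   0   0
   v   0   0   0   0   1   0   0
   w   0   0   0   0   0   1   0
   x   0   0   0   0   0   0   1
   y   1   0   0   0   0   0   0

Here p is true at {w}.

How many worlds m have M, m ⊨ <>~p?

s: successors {t}; ~p there: t:T. ✓
t: successors {u}; ~p there: u:T. ✓
u: successors {v}; ~p there: v:T. ✓
v: successors {w}; ~p there: w:F. ✗
w: successors {x}; ~p there: x:T. ✓
x: successors {y}; ~p there: y:T. ✓
y: successors {s}; ~p there: s:T. ✓
Satisfying worlds: {s, t, u, w, x, y}.

6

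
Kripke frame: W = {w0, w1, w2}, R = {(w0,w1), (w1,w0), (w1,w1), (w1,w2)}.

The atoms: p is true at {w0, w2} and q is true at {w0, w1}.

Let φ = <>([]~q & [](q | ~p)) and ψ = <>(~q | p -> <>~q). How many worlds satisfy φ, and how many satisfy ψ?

For <>([]~q & [](q | ~p)):
w0: successors {w1}; []~q & [](q | ~p) there: w1:F. ✗
w1: successors {w0, w1, w2}; []~q & [](q | ~p) there: w0:F, w1:F, w2:T. ✓
w2: no successors, so <>([]~q & [](q | ~p)) fails. ✗
— 1 world.
For <>(~q | p -> <>~q):
w0: successors {w1}; ~q | p -> <>~q there: w1:T. ✓
w1: successors {w0, w1, w2}; ~q | p -> <>~q there: w0:F, w1:T, w2:F. ✓
w2: no successors, so <>(~q | p -> <>~q) fails. ✗
— 2 worlds.

1 and 2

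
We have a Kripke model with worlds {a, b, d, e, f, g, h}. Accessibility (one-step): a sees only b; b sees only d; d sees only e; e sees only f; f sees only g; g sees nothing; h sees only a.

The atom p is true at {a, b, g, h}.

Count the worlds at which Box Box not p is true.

5

a: successors {b}; Box not p there: b:T. ✓
b: successors {d}; Box not p there: d:T. ✓
d: successors {e}; Box not p there: e:T. ✓
e: successors {f}; Box not p there: f:F. ✗
f: successors {g}; Box not p there: g:T. ✓
g: no successors, so Box Box not p holds vacuously. ✓
h: successors {a}; Box not p there: a:F. ✗
Satisfying worlds: {a, b, d, f, g}.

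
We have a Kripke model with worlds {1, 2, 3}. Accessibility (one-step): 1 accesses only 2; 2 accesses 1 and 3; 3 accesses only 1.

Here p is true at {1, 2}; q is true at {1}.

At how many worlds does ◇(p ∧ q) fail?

1

1: successors {2}; p ∧ q there: 2:F. ✗
2: successors {1, 3}; p ∧ q there: 1:T, 3:F. ✓
3: successors {1}; p ∧ q there: 1:T. ✓
Satisfying worlds: {2, 3}.
So ◇(p ∧ q) fails at the other 1 world.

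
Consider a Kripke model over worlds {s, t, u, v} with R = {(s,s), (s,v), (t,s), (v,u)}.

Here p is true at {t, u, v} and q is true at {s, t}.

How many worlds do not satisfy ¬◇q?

s: ◇q is T. ✗
t: ◇q is T. ✗
u: ◇q is F. ✓
v: ◇q is F. ✓
Satisfying worlds: {u, v}.
So ¬◇q fails at the other 2 worlds.

2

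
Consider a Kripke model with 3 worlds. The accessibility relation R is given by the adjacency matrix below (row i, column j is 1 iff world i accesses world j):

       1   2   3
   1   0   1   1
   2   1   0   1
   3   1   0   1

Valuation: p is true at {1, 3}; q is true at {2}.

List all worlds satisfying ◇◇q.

1: successors {2, 3}; ◇q there: 2:F, 3:F. ✗
2: successors {1, 3}; ◇q there: 1:T, 3:F. ✓
3: successors {1, 3}; ◇q there: 1:T, 3:F. ✓

{2, 3}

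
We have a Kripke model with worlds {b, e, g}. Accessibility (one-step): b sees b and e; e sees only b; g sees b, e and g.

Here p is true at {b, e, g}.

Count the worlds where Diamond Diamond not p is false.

b: successors {b, e}; Diamond not p there: b:F, e:F. ✗
e: successors {b}; Diamond not p there: b:F. ✗
g: successors {b, e, g}; Diamond not p there: b:F, e:F, g:F. ✗
Satisfying worlds: ∅.
So Diamond Diamond not p fails at the other 3 worlds.

3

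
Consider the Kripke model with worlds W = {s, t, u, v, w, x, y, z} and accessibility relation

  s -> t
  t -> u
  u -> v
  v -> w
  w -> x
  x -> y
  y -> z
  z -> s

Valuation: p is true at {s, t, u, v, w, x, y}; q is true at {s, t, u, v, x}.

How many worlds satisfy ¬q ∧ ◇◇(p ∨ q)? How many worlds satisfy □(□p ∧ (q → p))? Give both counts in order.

3 and 7

For ¬q ∧ ◇◇(p ∨ q):
s: ¬q is F, ◇◇(p ∨ q) is T. ✗
t: ¬q is F, ◇◇(p ∨ q) is T. ✗
u: ¬q is F, ◇◇(p ∨ q) is T. ✗
v: ¬q is F, ◇◇(p ∨ q) is T. ✗
w: ¬q is T, ◇◇(p ∨ q) is T. ✓
x: ¬q is F, ◇◇(p ∨ q) is F. ✗
y: ¬q is T, ◇◇(p ∨ q) is T. ✓
z: ¬q is T, ◇◇(p ∨ q) is T. ✓
— 3 worlds.
For □(□p ∧ (q → p)):
s: successors {t}; □p ∧ (q → p) there: t:T. ✓
t: successors {u}; □p ∧ (q → p) there: u:T. ✓
u: successors {v}; □p ∧ (q → p) there: v:T. ✓
v: successors {w}; □p ∧ (q → p) there: w:T. ✓
w: successors {x}; □p ∧ (q → p) there: x:T. ✓
x: successors {y}; □p ∧ (q → p) there: y:F. ✗
y: successors {z}; □p ∧ (q → p) there: z:T. ✓
z: successors {s}; □p ∧ (q → p) there: s:T. ✓
— 7 worlds.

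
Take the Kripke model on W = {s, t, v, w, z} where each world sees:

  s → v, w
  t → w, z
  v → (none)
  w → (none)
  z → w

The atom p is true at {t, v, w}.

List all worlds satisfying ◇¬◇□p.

s: successors {v, w}; ¬◇□p there: v:T, w:T. ✓
t: successors {w, z}; ¬◇□p there: w:T, z:F. ✓
v: no successors, so ◇¬◇□p fails. ✗
w: no successors, so ◇¬◇□p fails. ✗
z: successors {w}; ¬◇□p there: w:T. ✓

{s, t, z}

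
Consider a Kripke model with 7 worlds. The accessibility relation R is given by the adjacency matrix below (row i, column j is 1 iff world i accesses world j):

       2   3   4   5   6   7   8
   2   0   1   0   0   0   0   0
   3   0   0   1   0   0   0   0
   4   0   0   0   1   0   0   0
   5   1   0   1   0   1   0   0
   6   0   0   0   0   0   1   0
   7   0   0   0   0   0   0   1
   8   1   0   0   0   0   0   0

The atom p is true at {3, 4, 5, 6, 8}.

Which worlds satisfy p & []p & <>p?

{3, 4}

2: p & []p is F, <>p is T. ✗
3: p & []p is T, <>p is T. ✓
4: p & []p is T, <>p is T. ✓
5: p & []p is F, <>p is T. ✗
6: p & []p is F, <>p is F. ✗
7: p & []p is F, <>p is T. ✗
8: p & []p is F, <>p is F. ✗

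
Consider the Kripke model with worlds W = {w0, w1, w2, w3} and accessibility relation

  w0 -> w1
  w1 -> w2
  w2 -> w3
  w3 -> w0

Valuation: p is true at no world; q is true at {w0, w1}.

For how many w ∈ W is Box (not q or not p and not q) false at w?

2

w0: successors {w1}; not q or not p and not q there: w1:F. ✗
w1: successors {w2}; not q or not p and not q there: w2:T. ✓
w2: successors {w3}; not q or not p and not q there: w3:T. ✓
w3: successors {w0}; not q or not p and not q there: w0:F. ✗
Satisfying worlds: {w1, w2}.
So Box (not q or not p and not q) fails at the other 2 worlds.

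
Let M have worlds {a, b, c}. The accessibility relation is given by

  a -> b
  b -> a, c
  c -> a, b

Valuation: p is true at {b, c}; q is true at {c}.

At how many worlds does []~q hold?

a: successors {b}; ~q there: b:T. ✓
b: successors {a, c}; ~q there: a:T, c:F. ✗
c: successors {a, b}; ~q there: a:T, b:T. ✓
Satisfying worlds: {a, c}.

2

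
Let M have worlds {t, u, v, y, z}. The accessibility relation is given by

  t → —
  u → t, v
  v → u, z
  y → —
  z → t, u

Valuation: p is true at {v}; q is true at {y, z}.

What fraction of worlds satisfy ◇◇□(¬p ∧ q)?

t: no successors, so ◇◇□(¬p ∧ q) fails. ✗
u: successors {t, v}; ◇□(¬p ∧ q) there: t:F, v:F. ✗
v: successors {u, z}; ◇□(¬p ∧ q) there: u:T, z:T. ✓
y: no successors, so ◇◇□(¬p ∧ q) fails. ✗
z: successors {t, u}; ◇□(¬p ∧ q) there: t:F, u:T. ✓
That's 2 of 5 worlds, so 2/5.

2/5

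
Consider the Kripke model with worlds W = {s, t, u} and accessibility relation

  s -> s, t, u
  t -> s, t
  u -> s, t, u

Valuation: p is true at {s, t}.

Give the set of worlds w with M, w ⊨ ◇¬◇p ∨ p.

{s, t}

s: ◇¬◇p is F, p is T. ✓
t: ◇¬◇p is F, p is T. ✓
u: ◇¬◇p is F, p is F. ✗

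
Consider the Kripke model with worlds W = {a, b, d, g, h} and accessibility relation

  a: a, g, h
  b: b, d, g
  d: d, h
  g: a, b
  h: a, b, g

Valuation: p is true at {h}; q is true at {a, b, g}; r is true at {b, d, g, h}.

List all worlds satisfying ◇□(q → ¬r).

a: successors {a, g, h}; □(q → ¬r) there: a:F, g:F, h:F. ✗
b: successors {b, d, g}; □(q → ¬r) there: b:F, d:T, g:F. ✓
d: successors {d, h}; □(q → ¬r) there: d:T, h:F. ✓
g: successors {a, b}; □(q → ¬r) there: a:F, b:F. ✗
h: successors {a, b, g}; □(q → ¬r) there: a:F, b:F, g:F. ✗

{b, d}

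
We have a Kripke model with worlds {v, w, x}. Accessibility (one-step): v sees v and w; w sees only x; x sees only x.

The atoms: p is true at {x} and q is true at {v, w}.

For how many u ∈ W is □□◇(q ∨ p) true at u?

3

v: successors {v, w}; □◇(q ∨ p) there: v:T, w:T. ✓
w: successors {x}; □◇(q ∨ p) there: x:T. ✓
x: successors {x}; □◇(q ∨ p) there: x:T. ✓
Satisfying worlds: {v, w, x}.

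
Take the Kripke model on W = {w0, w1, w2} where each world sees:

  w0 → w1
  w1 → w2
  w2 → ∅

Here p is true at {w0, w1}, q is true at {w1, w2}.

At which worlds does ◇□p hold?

w0: successors {w1}; □p there: w1:F. ✗
w1: successors {w2}; □p there: w2:T. ✓
w2: no successors, so ◇□p fails. ✗

{w1}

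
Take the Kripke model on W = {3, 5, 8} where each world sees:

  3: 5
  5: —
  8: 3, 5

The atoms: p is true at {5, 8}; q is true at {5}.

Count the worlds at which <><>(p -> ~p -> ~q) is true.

1

3: successors {5}; <>(p -> ~p -> ~q) there: 5:F. ✗
5: no successors, so <><>(p -> ~p -> ~q) fails. ✗
8: successors {3, 5}; <>(p -> ~p -> ~q) there: 3:T, 5:F. ✓
Satisfying worlds: {8}.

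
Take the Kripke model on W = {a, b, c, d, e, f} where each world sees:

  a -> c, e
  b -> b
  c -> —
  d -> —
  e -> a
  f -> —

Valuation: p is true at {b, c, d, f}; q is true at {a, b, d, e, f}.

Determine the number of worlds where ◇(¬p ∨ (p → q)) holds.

3

a: successors {c, e}; ¬p ∨ (p → q) there: c:F, e:T. ✓
b: successors {b}; ¬p ∨ (p → q) there: b:T. ✓
c: no successors, so ◇(¬p ∨ (p → q)) fails. ✗
d: no successors, so ◇(¬p ∨ (p → q)) fails. ✗
e: successors {a}; ¬p ∨ (p → q) there: a:T. ✓
f: no successors, so ◇(¬p ∨ (p → q)) fails. ✗
Satisfying worlds: {a, b, e}.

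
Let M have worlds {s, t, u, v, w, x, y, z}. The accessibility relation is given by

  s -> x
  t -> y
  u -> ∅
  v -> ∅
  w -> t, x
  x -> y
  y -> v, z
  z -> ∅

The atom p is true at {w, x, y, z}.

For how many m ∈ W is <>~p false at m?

6

s: successors {x}; ~p there: x:F. ✗
t: successors {y}; ~p there: y:F. ✗
u: no successors, so <>~p fails. ✗
v: no successors, so <>~p fails. ✗
w: successors {t, x}; ~p there: t:T, x:F. ✓
x: successors {y}; ~p there: y:F. ✗
y: successors {v, z}; ~p there: v:T, z:F. ✓
z: no successors, so <>~p fails. ✗
Satisfying worlds: {w, y}.
So <>~p fails at the other 6 worlds.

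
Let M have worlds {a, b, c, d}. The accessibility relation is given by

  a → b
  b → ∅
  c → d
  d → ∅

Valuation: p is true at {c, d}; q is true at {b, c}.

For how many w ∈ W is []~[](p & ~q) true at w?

a: successors {b}; ~[](p & ~q) there: b:F. ✗
b: no successors, so []~[](p & ~q) holds vacuously. ✓
c: successors {d}; ~[](p & ~q) there: d:F. ✗
d: no successors, so []~[](p & ~q) holds vacuously. ✓
Satisfying worlds: {b, d}.

2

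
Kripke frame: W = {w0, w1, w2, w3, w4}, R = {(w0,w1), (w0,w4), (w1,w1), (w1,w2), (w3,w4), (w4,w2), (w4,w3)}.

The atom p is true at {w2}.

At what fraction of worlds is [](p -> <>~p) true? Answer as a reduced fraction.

3/5

w0: successors {w1, w4}; p -> <>~p there: w1:T, w4:T. ✓
w1: successors {w1, w2}; p -> <>~p there: w1:T, w2:F. ✗
w2: no successors, so [](p -> <>~p) holds vacuously. ✓
w3: successors {w4}; p -> <>~p there: w4:T. ✓
w4: successors {w2, w3}; p -> <>~p there: w2:F, w3:T. ✗
That's 3 of 5 worlds, so 3/5.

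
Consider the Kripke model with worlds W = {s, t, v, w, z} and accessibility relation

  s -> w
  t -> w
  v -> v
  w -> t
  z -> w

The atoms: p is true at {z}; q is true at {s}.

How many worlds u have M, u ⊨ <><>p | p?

s: <><>p is F, p is F. ✗
t: <><>p is F, p is F. ✗
v: <><>p is F, p is F. ✗
w: <><>p is F, p is F. ✗
z: <><>p is F, p is T. ✓
Satisfying worlds: {z}.

1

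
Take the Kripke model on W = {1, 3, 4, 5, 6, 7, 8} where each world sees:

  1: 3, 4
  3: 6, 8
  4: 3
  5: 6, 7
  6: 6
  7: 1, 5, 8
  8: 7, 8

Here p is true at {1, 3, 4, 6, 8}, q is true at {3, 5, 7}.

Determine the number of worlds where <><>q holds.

1: successors {3, 4}; <>q there: 3:F, 4:T. ✓
3: successors {6, 8}; <>q there: 6:F, 8:T. ✓
4: successors {3}; <>q there: 3:F. ✗
5: successors {6, 7}; <>q there: 6:F, 7:T. ✓
6: successors {6}; <>q there: 6:F. ✗
7: successors {1, 5, 8}; <>q there: 1:T, 5:T, 8:T. ✓
8: successors {7, 8}; <>q there: 7:T, 8:T. ✓
Satisfying worlds: {1, 3, 5, 7, 8}.

5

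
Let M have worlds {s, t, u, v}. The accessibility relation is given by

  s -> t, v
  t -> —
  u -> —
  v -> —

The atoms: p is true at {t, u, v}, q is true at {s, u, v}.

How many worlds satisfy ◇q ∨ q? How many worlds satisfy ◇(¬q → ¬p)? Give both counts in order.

For ◇q ∨ q:
s: ◇q is T, q is T. ✓
t: ◇q is F, q is F. ✗
u: ◇q is F, q is T. ✓
v: ◇q is F, q is T. ✓
— 3 worlds.
For ◇(¬q → ¬p):
s: successors {t, v}; ¬q → ¬p there: t:F, v:T. ✓
t: no successors, so ◇(¬q → ¬p) fails. ✗
u: no successors, so ◇(¬q → ¬p) fails. ✗
v: no successors, so ◇(¬q → ¬p) fails. ✗
— 1 world.

3 and 1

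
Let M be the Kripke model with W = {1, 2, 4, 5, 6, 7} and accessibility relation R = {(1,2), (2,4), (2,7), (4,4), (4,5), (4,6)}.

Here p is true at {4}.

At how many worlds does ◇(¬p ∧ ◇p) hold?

1

1: successors {2}; ¬p ∧ ◇p there: 2:T. ✓
2: successors {4, 7}; ¬p ∧ ◇p there: 4:F, 7:F. ✗
4: successors {4, 5, 6}; ¬p ∧ ◇p there: 4:F, 5:F, 6:F. ✗
5: no successors, so ◇(¬p ∧ ◇p) fails. ✗
6: no successors, so ◇(¬p ∧ ◇p) fails. ✗
7: no successors, so ◇(¬p ∧ ◇p) fails. ✗
Satisfying worlds: {1}.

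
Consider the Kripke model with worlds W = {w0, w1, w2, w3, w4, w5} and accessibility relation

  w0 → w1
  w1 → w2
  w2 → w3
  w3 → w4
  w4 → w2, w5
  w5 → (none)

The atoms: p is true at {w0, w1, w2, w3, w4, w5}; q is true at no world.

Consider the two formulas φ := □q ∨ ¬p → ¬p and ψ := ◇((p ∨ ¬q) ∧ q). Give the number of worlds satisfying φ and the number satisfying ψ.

5 and 0

For □q ∨ ¬p → ¬p:
w0: □q ∨ ¬p is F, ¬p is F. ✓
w1: □q ∨ ¬p is F, ¬p is F. ✓
w2: □q ∨ ¬p is F, ¬p is F. ✓
w3: □q ∨ ¬p is F, ¬p is F. ✓
w4: □q ∨ ¬p is F, ¬p is F. ✓
w5: □q ∨ ¬p is T, ¬p is F. ✗
— 5 worlds.
For ◇((p ∨ ¬q) ∧ q):
w0: successors {w1}; (p ∨ ¬q) ∧ q there: w1:F. ✗
w1: successors {w2}; (p ∨ ¬q) ∧ q there: w2:F. ✗
w2: successors {w3}; (p ∨ ¬q) ∧ q there: w3:F. ✗
w3: successors {w4}; (p ∨ ¬q) ∧ q there: w4:F. ✗
w4: successors {w2, w5}; (p ∨ ¬q) ∧ q there: w2:F, w5:F. ✗
w5: no successors, so ◇((p ∨ ¬q) ∧ q) fails. ✗
— 0 worlds.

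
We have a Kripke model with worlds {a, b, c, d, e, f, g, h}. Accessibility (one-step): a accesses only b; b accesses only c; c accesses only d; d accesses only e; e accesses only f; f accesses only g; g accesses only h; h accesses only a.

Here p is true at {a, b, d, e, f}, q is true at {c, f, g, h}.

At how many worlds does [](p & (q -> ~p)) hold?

a: successors {b}; p & (q -> ~p) there: b:T. ✓
b: successors {c}; p & (q -> ~p) there: c:F. ✗
c: successors {d}; p & (q -> ~p) there: d:T. ✓
d: successors {e}; p & (q -> ~p) there: e:T. ✓
e: successors {f}; p & (q -> ~p) there: f:F. ✗
f: successors {g}; p & (q -> ~p) there: g:F. ✗
g: successors {h}; p & (q -> ~p) there: h:F. ✗
h: successors {a}; p & (q -> ~p) there: a:T. ✓
Satisfying worlds: {a, c, d, h}.

4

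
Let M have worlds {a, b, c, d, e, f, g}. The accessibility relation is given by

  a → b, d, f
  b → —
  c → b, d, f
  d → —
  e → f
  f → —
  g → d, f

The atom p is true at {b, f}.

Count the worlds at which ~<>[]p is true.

a: <>[]p is T. ✗
b: <>[]p is F. ✓
c: <>[]p is T. ✗
d: <>[]p is F. ✓
e: <>[]p is T. ✗
f: <>[]p is F. ✓
g: <>[]p is T. ✗
Satisfying worlds: {b, d, f}.

3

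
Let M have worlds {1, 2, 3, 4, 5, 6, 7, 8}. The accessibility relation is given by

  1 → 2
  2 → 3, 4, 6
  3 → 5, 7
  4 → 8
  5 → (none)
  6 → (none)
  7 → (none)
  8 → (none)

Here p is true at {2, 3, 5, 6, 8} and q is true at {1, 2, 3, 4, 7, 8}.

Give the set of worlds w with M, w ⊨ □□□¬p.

{2, 3, 4, 5, 6, 7, 8}

1: successors {2}; □□¬p there: 2:F. ✗
2: successors {3, 4, 6}; □□¬p there: 3:T, 4:T, 6:T. ✓
3: successors {5, 7}; □□¬p there: 5:T, 7:T. ✓
4: successors {8}; □□¬p there: 8:T. ✓
5: no successors, so □□□¬p holds vacuously. ✓
6: no successors, so □□□¬p holds vacuously. ✓
7: no successors, so □□□¬p holds vacuously. ✓
8: no successors, so □□□¬p holds vacuously. ✓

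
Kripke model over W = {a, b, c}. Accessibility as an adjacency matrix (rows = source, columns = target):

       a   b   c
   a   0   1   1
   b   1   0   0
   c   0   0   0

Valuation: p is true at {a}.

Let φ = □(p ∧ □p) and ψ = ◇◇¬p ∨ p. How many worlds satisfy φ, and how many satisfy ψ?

1 and 2

For □(p ∧ □p):
a: successors {b, c}; p ∧ □p there: b:F, c:F. ✗
b: successors {a}; p ∧ □p there: a:F. ✗
c: no successors, so □(p ∧ □p) holds vacuously. ✓
— 1 world.
For ◇◇¬p ∨ p:
a: ◇◇¬p is F, p is T. ✓
b: ◇◇¬p is T, p is F. ✓
c: ◇◇¬p is F, p is F. ✗
— 2 worlds.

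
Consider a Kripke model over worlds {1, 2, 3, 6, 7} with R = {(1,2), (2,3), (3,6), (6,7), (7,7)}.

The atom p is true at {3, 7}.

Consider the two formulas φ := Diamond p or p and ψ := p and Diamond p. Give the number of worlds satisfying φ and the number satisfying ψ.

4 and 1

For Diamond p or p:
1: Diamond p is F, p is F. ✗
2: Diamond p is T, p is F. ✓
3: Diamond p is F, p is T. ✓
6: Diamond p is T, p is F. ✓
7: Diamond p is T, p is T. ✓
— 4 worlds.
For p and Diamond p:
1: p is F, Diamond p is F. ✗
2: p is F, Diamond p is T. ✗
3: p is T, Diamond p is F. ✗
6: p is F, Diamond p is T. ✗
7: p is T, Diamond p is T. ✓
— 1 world.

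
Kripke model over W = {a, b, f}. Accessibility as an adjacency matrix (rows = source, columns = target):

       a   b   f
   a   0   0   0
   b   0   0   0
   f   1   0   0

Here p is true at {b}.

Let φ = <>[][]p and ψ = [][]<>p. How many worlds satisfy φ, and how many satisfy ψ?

For <>[][]p:
a: no successors, so <>[][]p fails. ✗
b: no successors, so <>[][]p fails. ✗
f: successors {a}; [][]p there: a:T. ✓
— 1 world.
For [][]<>p:
a: no successors, so [][]<>p holds vacuously. ✓
b: no successors, so [][]<>p holds vacuously. ✓
f: successors {a}; []<>p there: a:T. ✓
— 3 worlds.

1 and 3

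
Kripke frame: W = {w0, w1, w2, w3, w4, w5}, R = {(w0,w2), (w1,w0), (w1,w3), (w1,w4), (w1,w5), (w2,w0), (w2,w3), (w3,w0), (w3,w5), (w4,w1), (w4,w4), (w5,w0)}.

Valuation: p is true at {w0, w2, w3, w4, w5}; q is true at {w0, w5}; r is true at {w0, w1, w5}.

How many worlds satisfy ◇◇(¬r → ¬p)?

5

w0: successors {w2}; ◇(¬r → ¬p) there: w2:T. ✓
w1: successors {w0, w3, w4, w5}; ◇(¬r → ¬p) there: w0:F, w3:T, w4:T, w5:T. ✓
w2: successors {w0, w3}; ◇(¬r → ¬p) there: w0:F, w3:T. ✓
w3: successors {w0, w5}; ◇(¬r → ¬p) there: w0:F, w5:T. ✓
w4: successors {w1, w4}; ◇(¬r → ¬p) there: w1:T, w4:T. ✓
w5: successors {w0}; ◇(¬r → ¬p) there: w0:F. ✗
Satisfying worlds: {w0, w1, w2, w3, w4}.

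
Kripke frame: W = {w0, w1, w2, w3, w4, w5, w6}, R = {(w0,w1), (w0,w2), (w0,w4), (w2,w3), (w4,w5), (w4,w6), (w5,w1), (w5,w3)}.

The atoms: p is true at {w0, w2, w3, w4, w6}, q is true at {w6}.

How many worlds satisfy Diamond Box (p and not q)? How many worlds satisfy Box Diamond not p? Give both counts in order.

For Diamond Box (p and not q):
w0: successors {w1, w2, w4}; Box (p and not q) there: w1:T, w2:T, w4:F. ✓
w1: no successors, so Diamond Box (p and not q) fails. ✗
w2: successors {w3}; Box (p and not q) there: w3:T. ✓
w3: no successors, so Diamond Box (p and not q) fails. ✗
w4: successors {w5, w6}; Box (p and not q) there: w5:F, w6:T. ✓
w5: successors {w1, w3}; Box (p and not q) there: w1:T, w3:T. ✓
w6: no successors, so Diamond Box (p and not q) fails. ✗
— 4 worlds.
For Box Diamond not p:
w0: successors {w1, w2, w4}; Diamond not p there: w1:F, w2:F, w4:T. ✗
w1: no successors, so Box Diamond not p holds vacuously. ✓
w2: successors {w3}; Diamond not p there: w3:F. ✗
w3: no successors, so Box Diamond not p holds vacuously. ✓
w4: successors {w5, w6}; Diamond not p there: w5:T, w6:F. ✗
w5: successors {w1, w3}; Diamond not p there: w1:F, w3:F. ✗
w6: no successors, so Box Diamond not p holds vacuously. ✓
— 3 worlds.

4 and 3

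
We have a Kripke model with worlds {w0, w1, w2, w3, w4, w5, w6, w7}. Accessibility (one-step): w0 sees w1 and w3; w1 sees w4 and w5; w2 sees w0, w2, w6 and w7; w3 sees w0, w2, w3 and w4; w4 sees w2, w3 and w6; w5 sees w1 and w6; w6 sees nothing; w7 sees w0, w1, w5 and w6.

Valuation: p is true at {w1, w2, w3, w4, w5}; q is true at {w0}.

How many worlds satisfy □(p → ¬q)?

8

w0: successors {w1, w3}; p → ¬q there: w1:T, w3:T. ✓
w1: successors {w4, w5}; p → ¬q there: w4:T, w5:T. ✓
w2: successors {w0, w2, w6, w7}; p → ¬q there: w0:T, w2:T, w6:T, w7:T. ✓
w3: successors {w0, w2, w3, w4}; p → ¬q there: w0:T, w2:T, w3:T, w4:T. ✓
w4: successors {w2, w3, w6}; p → ¬q there: w2:T, w3:T, w6:T. ✓
w5: successors {w1, w6}; p → ¬q there: w1:T, w6:T. ✓
w6: no successors, so □(p → ¬q) holds vacuously. ✓
w7: successors {w0, w1, w5, w6}; p → ¬q there: w0:T, w1:T, w5:T, w6:T. ✓
Satisfying worlds: {w0, w1, w2, w3, w4, w5, w6, w7}.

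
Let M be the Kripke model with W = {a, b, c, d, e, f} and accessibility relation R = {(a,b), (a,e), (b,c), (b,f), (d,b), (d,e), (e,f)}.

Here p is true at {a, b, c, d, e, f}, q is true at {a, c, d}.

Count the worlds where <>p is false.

a: successors {b, e}; p there: b:T, e:T. ✓
b: successors {c, f}; p there: c:T, f:T. ✓
c: no successors, so <>p fails. ✗
d: successors {b, e}; p there: b:T, e:T. ✓
e: successors {f}; p there: f:T. ✓
f: no successors, so <>p fails. ✗
Satisfying worlds: {a, b, d, e}.
So <>p fails at the other 2 worlds.

2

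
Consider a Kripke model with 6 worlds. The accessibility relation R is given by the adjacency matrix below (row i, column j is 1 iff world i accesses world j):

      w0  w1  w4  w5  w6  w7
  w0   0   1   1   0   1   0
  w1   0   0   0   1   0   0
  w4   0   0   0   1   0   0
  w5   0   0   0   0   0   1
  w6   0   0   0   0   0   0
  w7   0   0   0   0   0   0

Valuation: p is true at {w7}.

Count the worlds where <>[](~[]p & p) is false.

4

w0: successors {w1, w4, w6}; [](~[]p & p) there: w1:F, w4:F, w6:T. ✓
w1: successors {w5}; [](~[]p & p) there: w5:F. ✗
w4: successors {w5}; [](~[]p & p) there: w5:F. ✗
w5: successors {w7}; [](~[]p & p) there: w7:T. ✓
w6: no successors, so <>[](~[]p & p) fails. ✗
w7: no successors, so <>[](~[]p & p) fails. ✗
Satisfying worlds: {w0, w5}.
So <>[](~[]p & p) fails at the other 4 worlds.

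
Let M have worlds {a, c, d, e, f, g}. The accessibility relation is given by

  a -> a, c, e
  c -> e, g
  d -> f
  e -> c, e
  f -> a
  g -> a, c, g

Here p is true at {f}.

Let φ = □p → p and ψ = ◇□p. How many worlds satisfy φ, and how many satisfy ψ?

For □p → p:
a: □p is F, p is F. ✓
c: □p is F, p is F. ✓
d: □p is T, p is F. ✗
e: □p is F, p is F. ✓
f: □p is F, p is T. ✓
g: □p is F, p is F. ✓
— 5 worlds.
For ◇□p:
a: successors {a, c, e}; □p there: a:F, c:F, e:F. ✗
c: successors {e, g}; □p there: e:F, g:F. ✗
d: successors {f}; □p there: f:F. ✗
e: successors {c, e}; □p there: c:F, e:F. ✗
f: successors {a}; □p there: a:F. ✗
g: successors {a, c, g}; □p there: a:F, c:F, g:F. ✗
— 0 worlds.

5 and 0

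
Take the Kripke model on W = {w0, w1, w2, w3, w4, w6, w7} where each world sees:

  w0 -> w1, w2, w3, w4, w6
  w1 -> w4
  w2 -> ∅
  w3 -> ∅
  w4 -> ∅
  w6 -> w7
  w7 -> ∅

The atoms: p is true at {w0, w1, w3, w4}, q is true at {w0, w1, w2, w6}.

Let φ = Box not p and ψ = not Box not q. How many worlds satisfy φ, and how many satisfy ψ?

For Box not p:
w0: successors {w1, w2, w3, w4, w6}; not p there: w1:F, w2:T, w3:F, w4:F, w6:T. ✗
w1: successors {w4}; not p there: w4:F. ✗
w2: no successors, so Box not p holds vacuously. ✓
w3: no successors, so Box not p holds vacuously. ✓
w4: no successors, so Box not p holds vacuously. ✓
w6: successors {w7}; not p there: w7:T. ✓
w7: no successors, so Box not p holds vacuously. ✓
— 5 worlds.
For not Box not q:
w0: Box not q is F. ✓
w1: Box not q is T. ✗
w2: Box not q is T. ✗
w3: Box not q is T. ✗
w4: Box not q is T. ✗
w6: Box not q is T. ✗
w7: Box not q is T. ✗
— 1 world.

5 and 1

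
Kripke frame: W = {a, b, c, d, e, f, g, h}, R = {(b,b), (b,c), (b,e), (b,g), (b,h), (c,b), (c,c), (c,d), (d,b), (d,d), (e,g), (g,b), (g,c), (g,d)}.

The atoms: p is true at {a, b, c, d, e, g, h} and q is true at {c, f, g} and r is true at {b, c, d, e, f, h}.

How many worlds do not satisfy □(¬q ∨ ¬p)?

4

a: no successors, so □(¬q ∨ ¬p) holds vacuously. ✓
b: successors {b, c, e, g, h}; ¬q ∨ ¬p there: b:T, c:F, e:T, g:F, h:T. ✗
c: successors {b, c, d}; ¬q ∨ ¬p there: b:T, c:F, d:T. ✗
d: successors {b, d}; ¬q ∨ ¬p there: b:T, d:T. ✓
e: successors {g}; ¬q ∨ ¬p there: g:F. ✗
f: no successors, so □(¬q ∨ ¬p) holds vacuously. ✓
g: successors {b, c, d}; ¬q ∨ ¬p there: b:T, c:F, d:T. ✗
h: no successors, so □(¬q ∨ ¬p) holds vacuously. ✓
Satisfying worlds: {a, d, f, h}.
So □(¬q ∨ ¬p) fails at the other 4 worlds.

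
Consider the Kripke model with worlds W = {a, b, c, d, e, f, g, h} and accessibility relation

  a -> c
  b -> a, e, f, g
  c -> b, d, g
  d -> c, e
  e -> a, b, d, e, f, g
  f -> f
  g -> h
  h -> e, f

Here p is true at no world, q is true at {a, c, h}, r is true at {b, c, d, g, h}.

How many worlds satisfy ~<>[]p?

a: <>[]p is F. ✓
b: <>[]p is F. ✓
c: <>[]p is F. ✓
d: <>[]p is F. ✓
e: <>[]p is F. ✓
f: <>[]p is F. ✓
g: <>[]p is F. ✓
h: <>[]p is F. ✓
Satisfying worlds: {a, b, c, d, e, f, g, h}.

8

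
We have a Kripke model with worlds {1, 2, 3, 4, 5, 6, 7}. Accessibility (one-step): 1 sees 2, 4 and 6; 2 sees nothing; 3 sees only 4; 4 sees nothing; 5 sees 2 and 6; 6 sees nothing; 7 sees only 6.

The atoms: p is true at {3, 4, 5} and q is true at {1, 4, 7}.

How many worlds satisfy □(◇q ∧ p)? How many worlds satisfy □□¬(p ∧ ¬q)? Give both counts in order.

For □(◇q ∧ p):
1: successors {2, 4, 6}; ◇q ∧ p there: 2:F, 4:F, 6:F. ✗
2: no successors, so □(◇q ∧ p) holds vacuously. ✓
3: successors {4}; ◇q ∧ p there: 4:F. ✗
4: no successors, so □(◇q ∧ p) holds vacuously. ✓
5: successors {2, 6}; ◇q ∧ p there: 2:F, 6:F. ✗
6: no successors, so □(◇q ∧ p) holds vacuously. ✓
7: successors {6}; ◇q ∧ p there: 6:F. ✗
— 3 worlds.
For □□¬(p ∧ ¬q):
1: successors {2, 4, 6}; □¬(p ∧ ¬q) there: 2:T, 4:T, 6:T. ✓
2: no successors, so □□¬(p ∧ ¬q) holds vacuously. ✓
3: successors {4}; □¬(p ∧ ¬q) there: 4:T. ✓
4: no successors, so □□¬(p ∧ ¬q) holds vacuously. ✓
5: successors {2, 6}; □¬(p ∧ ¬q) there: 2:T, 6:T. ✓
6: no successors, so □□¬(p ∧ ¬q) holds vacuously. ✓
7: successors {6}; □¬(p ∧ ¬q) there: 6:T. ✓
— 7 worlds.

3 and 7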